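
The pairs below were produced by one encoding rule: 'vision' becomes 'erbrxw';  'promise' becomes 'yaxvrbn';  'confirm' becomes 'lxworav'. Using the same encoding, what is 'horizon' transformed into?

qxarixw

Compare letters: v→e is +9, i→r is +9, s→b is +9 — a constant shift. It's a constant shift of +9 (ROT9).
On horizon: h+9=q, o+9=x, r+9=a, i+9=r, z+9=i, o+9=x, n+9=w.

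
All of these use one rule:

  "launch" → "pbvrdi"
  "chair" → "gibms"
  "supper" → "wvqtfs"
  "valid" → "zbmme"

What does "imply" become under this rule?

It's a Vigenère-style cipher with numeric key [4,1,1]: position i shifts by key[i mod 3].
On imply: i+4=m, m+1=n, p+1=q, l+4=p, y+1=z.

mnqpz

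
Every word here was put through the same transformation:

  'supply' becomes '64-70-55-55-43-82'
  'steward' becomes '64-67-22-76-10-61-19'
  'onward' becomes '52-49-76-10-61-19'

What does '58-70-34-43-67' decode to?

quilt

With a=1..z=26, the number is 3·pos + 7.
Reversing it on 58-70-34-43-67: 58→(58−7)÷3=17=q, 70→(70−7)÷3=21=u, 34→(34−7)÷3=9=i, 43→(43−7)÷3=12=l, 67→(67−7)÷3=20=t.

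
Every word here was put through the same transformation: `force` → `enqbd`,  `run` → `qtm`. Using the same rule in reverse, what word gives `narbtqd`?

Compare letters: f→e is +25, o→n is +25, r→q is +25 — a constant shift. This is a Caesar cipher with shift 25.
Undoing it on narbtqd: n−25=o, a−25=b, r−25=s, b−25=c, t−25=u, q−25=r, d−25=e.

obscure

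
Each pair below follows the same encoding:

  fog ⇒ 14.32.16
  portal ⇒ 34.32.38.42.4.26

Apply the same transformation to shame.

40.18.4.28.12

f(#6)→14 and o(#15)→32: differences scale by 2, so n = 2·pos + 2. With a=1..z=26, the number is 2·pos + 2.
Applying it to shame: s=19→40, h=8→18, a=1→4, m=13→28, e=5→12.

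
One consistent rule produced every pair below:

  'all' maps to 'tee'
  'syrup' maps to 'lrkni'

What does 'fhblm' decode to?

moist

Compare letters: a→t is +19, l→e is +19, l→e is +19 — a constant shift. Each letter is shifted forward by 19 in the alphabet (a Caesar shift of +19).
Decoding fhblm: f−19=m, h−19=o, b−19=i, l−19=s, m−19=t.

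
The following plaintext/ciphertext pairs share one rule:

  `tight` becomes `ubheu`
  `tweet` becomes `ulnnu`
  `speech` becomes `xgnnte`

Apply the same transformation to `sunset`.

t(19)→u(20) and i(8)→b(1) fit y≡23x+25 (mod 26); the inverse of 23 mod 26 is 17. This is an affine cipher: with a=0,…,z=25, each position x becomes (23x+25) mod 26.
For sunset: s(18)→23·18+25≡23=x; u(20)→23·20+25≡17=r; n(13)→23·13+25≡12=m; s(18)→23·18+25≡23=x; e(4)→23·4+25≡13=n; t(19)→23·19+25≡20=u (all mod 26).

xrmxnu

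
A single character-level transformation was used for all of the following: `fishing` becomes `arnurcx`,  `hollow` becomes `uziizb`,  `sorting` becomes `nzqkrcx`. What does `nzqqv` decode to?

sorry

f(5)→a(0) and i(8)→r(17) fit y≡23x+15 (mod 26); the inverse of 23 mod 26 is 17. Each letter's alphabet position (a=0..z=25) is mapped through 23·x+15 mod 26 — an affine cipher.
Decoding nzqqv: n(13)→17·(13−15)≡18=s; z(25)→17·(25−15)≡14=o; q(16)→17·(16−15)≡17=r; q(16)→17·(16−15)≡17=r; v(21)→17·(21−15)≡24=y (all mod 26).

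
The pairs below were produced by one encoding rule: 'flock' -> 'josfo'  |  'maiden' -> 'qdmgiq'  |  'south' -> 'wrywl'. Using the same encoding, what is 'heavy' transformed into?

lheyc

Shifts by position in flock: pos 0: f→j (+4), pos 1: l→o (+3), pos 2: o→s (+4), pos 3: c→f (+3) — repeating every 2. The shifts repeat in a cycle of length 2: positions 0,1,… shift by +4, +3, then the pattern repeats.
Applying it to heavy: h+4=l, e+3=h, a+4=e, v+3=y, y+4=c.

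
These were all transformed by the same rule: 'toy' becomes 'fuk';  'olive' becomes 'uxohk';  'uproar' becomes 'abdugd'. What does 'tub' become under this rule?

fan

Two shifts are in play — +6 for a/e/i/o/u, +12 for every other letter.
For tub: t(cons)+12=f, u(vowel)+6=a, b(cons)+12=n.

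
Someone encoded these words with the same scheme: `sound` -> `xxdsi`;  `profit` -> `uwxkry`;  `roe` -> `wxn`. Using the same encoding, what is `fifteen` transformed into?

krkynns

The shift depends on letter class: consonant s→x is +5, but vowel o→x is +9. The rule splits by letter class: vowels +9, consonants +5.
On fifteen: f(cons)+5=k, i(vowel)+9=r, f(cons)+5=k, t(cons)+5=y, e(vowel)+9=n, e(vowel)+9=n, n(cons)+5=s.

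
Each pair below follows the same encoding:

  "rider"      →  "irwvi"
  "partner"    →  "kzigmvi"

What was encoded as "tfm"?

gun

Each pair mirrors across the alphabet (r↔i, i↔r, d↔w): positions sum to 25. Each letter is replaced by its mirror in the alphabet: a↔z, b↔y, c↔x, and so on (the Atbash cipher).
Reversing it on tfm: t↔g, f↔u, m↔n.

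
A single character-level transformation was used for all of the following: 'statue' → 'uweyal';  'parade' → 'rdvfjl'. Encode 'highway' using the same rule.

In statue: s→u is +2, t→w is +3, a→e is +4, t→y is +5 — the shift increases by 1 each position. Each letter shifts forward by (position + 2), i.e. 2, 3, 4, … — the shift grows by one for each successive letter.
For highway: h+2=j, i+3=l, g+4=k, h+5=m, w+6=c, a+7=h, y+8=g.

jlkmchg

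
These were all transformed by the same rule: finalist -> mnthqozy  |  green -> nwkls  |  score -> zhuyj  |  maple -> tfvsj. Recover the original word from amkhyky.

The shifts repeat in a cycle of length 3: positions 0,1,… shift by +7, +5, +6, then the pattern repeats.
Reversing it on amkhyky: a−7=t, m−5=h, k−6=e, h−7=a, y−5=t, k−6=e, y−7=r.

theater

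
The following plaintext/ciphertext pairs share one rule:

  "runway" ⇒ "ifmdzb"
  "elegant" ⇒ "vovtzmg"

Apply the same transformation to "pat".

kzg

Each pair mirrors across the alphabet (r↔i, u↔f, n↔m): positions sum to 25. This is the alphabet-reversal cipher (Atbash): a becomes z, b becomes y, etc.
For pat: p↔k, a↔z, t↔g.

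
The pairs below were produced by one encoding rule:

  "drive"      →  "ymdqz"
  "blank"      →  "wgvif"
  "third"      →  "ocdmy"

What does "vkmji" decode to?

apron

Compare letters: d→y is +21, r→m is +21, i→d is +21 — a constant shift. It's a constant shift of +21 (ROT21).
Undoing it on vkmji: v−21=a, k−21=p, m−21=r, j−21=o, i−21=n.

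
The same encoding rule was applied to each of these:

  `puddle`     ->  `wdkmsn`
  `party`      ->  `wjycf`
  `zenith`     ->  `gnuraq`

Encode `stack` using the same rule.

zchlr

The shifts repeat in a cycle of length 2: positions 0,1,… shift by +7, +9, then the pattern repeats.
For stack: s+7=z, t+9=c, a+7=h, c+9=l, k+7=r.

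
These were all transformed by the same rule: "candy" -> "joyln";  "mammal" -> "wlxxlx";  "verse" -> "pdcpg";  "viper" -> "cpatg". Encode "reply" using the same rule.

jwapc

Two steps: reverse the string, then apply a Caesar shift of +11.
Applying it to reply: reverse → ylper; then shift: y+11=j, l+11=w, p+11=a, e+11=p, r+11=c.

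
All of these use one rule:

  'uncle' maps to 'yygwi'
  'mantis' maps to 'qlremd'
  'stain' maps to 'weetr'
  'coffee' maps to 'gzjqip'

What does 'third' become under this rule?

xsmch

Shifts by position in uncle: pos 0: u→y (+4), pos 1: n→y (+11), pos 2: c→g (+4), pos 3: l→w (+11) — repeating every 2. A repeating key of period 2 is used — shifts +4, +11 over and over.
For third: t+4=x, h+11=s, i+4=m, r+11=c, d+4=h.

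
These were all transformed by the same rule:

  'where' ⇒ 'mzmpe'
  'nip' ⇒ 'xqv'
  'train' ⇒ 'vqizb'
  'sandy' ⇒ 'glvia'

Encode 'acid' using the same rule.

lqki

The output letters match the input read backwards, each shifted +8: where reversed is erehw. Read the word backwards and shift each letter +8.
On acid: reverse → dica; then shift: d+8=l, i+8=q, c+8=k, a+8=i.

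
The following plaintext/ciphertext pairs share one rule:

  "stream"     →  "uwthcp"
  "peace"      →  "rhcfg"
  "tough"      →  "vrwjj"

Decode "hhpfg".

Shifts by position in stream: pos 0: s→u (+2), pos 1: t→w (+3), pos 2: r→t (+2), pos 3: e→h (+3) — repeating every 2. The shifts repeat in a cycle of length 2: positions 0,1,… shift by +2, +3, then the pattern repeats.
Reversing it on hhpfg: h−2=f, h−3=e, p−2=n, f−3=c, g−2=e.

fence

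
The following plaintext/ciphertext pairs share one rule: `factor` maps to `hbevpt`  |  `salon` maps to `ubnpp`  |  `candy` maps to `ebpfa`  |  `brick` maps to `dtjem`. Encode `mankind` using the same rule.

obpmjpf

The rule splits by letter class: vowels +1, consonants +2.
On mankind: m(cons)+2=o, a(vowel)+1=b, n(cons)+2=p, k(cons)+2=m, i(vowel)+1=j, n(cons)+2=p, d(cons)+2=f.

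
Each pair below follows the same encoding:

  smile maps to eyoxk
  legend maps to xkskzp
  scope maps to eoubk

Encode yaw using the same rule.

kgi

The shift depends on letter class: consonant s→e is +12, but vowel i→o is +6. The rule splits by letter class: vowels +6, consonants +12.
Applying it to yaw: y(cons)+12=k, a(vowel)+6=g, w(cons)+12=i.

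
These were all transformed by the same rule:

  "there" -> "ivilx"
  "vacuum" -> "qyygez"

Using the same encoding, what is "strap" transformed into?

tevxw

The output letters match the input read backwards, each shifted +4: there reversed is ereht. Two steps: reverse the string, then apply a Caesar shift of +4.
On strap: reverse → parts; then shift: p+4=t, a+4=e, r+4=v, t+4=x, s+4=w.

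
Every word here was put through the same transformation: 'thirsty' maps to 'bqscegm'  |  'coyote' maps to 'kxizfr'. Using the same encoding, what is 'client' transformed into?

In thirsty: t→b is +8, h→q is +9, i→s is +10, r→c is +11 — the shift increases by 1 each position. Each letter shifts forward by (position + 8), i.e. 8, 9, 10, … — the shift grows by one for each successive letter.
For client: c+8=k, l+9=u, i+10=s, e+11=p, n+12=z, t+13=g.

kuspzg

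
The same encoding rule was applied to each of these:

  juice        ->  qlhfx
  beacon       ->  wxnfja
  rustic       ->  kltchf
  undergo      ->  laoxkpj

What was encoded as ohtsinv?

display

j(9)→q(16) and u(20)→l(11) fit y≡9x+13 (mod 26); the inverse of 9 mod 26 is 3. Each letter's alphabet position (a=0..z=25) is mapped through 9·x+13 mod 26 — an affine cipher.
Reversing it on ohtsinv: o(14)→3·(14−13)≡3=d; h(7)→3·(7−13)≡8=i; t(19)→3·(19−13)≡18=s; s(18)→3·(18−13)≡15=p; i(8)→3·(8−13)≡11=l; n(13)→3·(13−13)≡0=a; v(21)→3·(21−13)≡24=y (all mod 26).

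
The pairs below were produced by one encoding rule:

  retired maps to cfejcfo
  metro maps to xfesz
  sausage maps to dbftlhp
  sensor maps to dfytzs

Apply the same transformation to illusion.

tmwvdjzo

Shifts by position in retired: pos 0: r→c (+11), pos 1: e→f (+1), pos 2: t→e (+11), pos 3: i→j (+1) — repeating every 2. It's a Vigenère-style cipher with numeric key [11,1]: position i shifts by key[i mod 2].
For illusion: i+11=t, l+1=m, l+11=w, u+1=v, s+11=d, i+1=j, o+11=z, n+1=o.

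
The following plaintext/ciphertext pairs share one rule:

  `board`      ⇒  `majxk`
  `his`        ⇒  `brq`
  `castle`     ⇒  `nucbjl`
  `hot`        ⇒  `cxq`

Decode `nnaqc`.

three

Read the word backwards and shift each letter +9.
Decoding nnaqc: shift back: n−9=e, n−9=e, a−9=r, q−9=h, c−9=t → eerht; then reverse → three.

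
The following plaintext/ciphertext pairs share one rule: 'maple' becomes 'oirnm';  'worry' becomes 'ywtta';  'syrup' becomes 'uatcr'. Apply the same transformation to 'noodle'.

Two shifts are in play — +8 for a/e/i/o/u, +2 for every other letter.
For noodle: n(cons)+2=p, o(vowel)+8=w, o(vowel)+8=w, d(cons)+2=f, l(cons)+2=n, e(vowel)+8=m.

pwwfnm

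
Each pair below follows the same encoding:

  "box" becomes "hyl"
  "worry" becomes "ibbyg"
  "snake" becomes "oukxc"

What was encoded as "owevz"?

plume

The output letters match the input read backwards, each shifted +10: box reversed is xob. Read the word backwards and shift each letter +10.
Reversing it on owevz: shift back: o−10=e, w−10=m, e−10=u, v−10=l, z−10=p → emulp; then reverse → plume.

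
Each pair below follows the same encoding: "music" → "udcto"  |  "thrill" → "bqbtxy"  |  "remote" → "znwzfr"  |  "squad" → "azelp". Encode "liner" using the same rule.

trxpd

The shift increases by 1 at each position, starting from +8: 8, 9, 10, ….
Applying it to liner: l+8=t, i+9=r, n+10=x, e+11=p, r+12=d.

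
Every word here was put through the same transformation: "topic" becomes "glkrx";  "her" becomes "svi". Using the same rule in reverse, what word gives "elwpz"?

Each letter is replaced by its mirror in the alphabet: a↔z, b↔y, c↔x, and so on (the Atbash cipher).
Reversing it on elwpz: e↔v, l↔o, w↔d, p↔k, z↔a.

vodka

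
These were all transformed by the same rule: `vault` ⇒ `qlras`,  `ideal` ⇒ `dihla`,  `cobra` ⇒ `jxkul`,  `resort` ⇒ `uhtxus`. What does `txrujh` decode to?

source

v(21)→q(16) and a(0)→l(11) fit y≡25x+11 (mod 26); the inverse of 25 mod 26 is 25. Each letter's alphabet position (a=0..z=25) is mapped through 25·x+11 mod 26 — an affine cipher.
Undoing it on txrujh: t(19)→25·(19−11)≡18=s; x(23)→25·(23−11)≡14=o; r(17)→25·(17−11)≡20=u; u(20)→25·(20−11)≡17=r; j(9)→25·(9−11)≡2=c; h(7)→25·(7−11)≡4=e (all mod 26).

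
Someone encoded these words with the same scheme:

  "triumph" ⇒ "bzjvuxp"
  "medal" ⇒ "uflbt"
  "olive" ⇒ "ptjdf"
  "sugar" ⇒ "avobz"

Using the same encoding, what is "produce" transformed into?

xzplvkf

Vowels shift forward by 1 and consonants shift forward by 8.
For produce: p(cons)+8=x, r(cons)+8=z, o(vowel)+1=p, d(cons)+8=l, u(vowel)+1=v, c(cons)+8=k, e(vowel)+1=f.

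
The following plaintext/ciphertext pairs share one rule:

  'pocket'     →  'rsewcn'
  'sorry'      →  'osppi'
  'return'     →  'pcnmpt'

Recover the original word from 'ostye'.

sonic

p(15)→r(17) and o(14)→s(18) fit y≡25x+6 (mod 26); the inverse of 25 mod 26 is 25. This is an affine cipher: with a=0,…,z=25, each position x becomes (25x+6) mod 26.
Reversing it on ostye: o(14)→25·(14−6)≡18=s; s(18)→25·(18−6)≡14=o; t(19)→25·(19−6)≡13=n; y(24)→25·(24−6)≡8=i; e(4)→25·(4−6)≡2=c (all mod 26).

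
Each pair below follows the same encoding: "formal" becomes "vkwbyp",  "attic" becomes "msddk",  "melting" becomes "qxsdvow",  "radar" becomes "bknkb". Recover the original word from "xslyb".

robin

The output letters match the input read backwards, each shifted +10: formal reversed is lamrof. The word is reversed, then every letter is shifted forward by 10.
Undoing it on xslyb: shift back: x−10=n, s−10=i, l−10=b, y−10=o, b−10=r → nibor; then reverse → robin.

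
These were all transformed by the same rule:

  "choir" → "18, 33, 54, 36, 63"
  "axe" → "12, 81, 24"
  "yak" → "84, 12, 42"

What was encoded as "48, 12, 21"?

c(#3)→18 and h(#8)→33: differences scale by 3, so n = 3·pos + 9. The formula is n = 3×(alphabet index, a=1) + 9.
Undoing it on 48, 12, 21: 48→(48−9)÷3=13=m, 12→(12−9)÷3=1=a, 21→(21−9)÷3=4=d.

mad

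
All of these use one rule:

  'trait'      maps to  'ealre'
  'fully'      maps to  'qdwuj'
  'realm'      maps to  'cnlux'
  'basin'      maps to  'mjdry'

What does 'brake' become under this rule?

maltp

Shifts by position in trait: pos 0: t→e (+11), pos 1: r→a (+9), pos 2: a→l (+11), pos 3: i→r (+9) — repeating every 2. A repeating key of period 2 is used — shifts +11, +9 over and over.
For brake: b+11=m, r+9=a, a+11=l, k+9=t, e+11=p.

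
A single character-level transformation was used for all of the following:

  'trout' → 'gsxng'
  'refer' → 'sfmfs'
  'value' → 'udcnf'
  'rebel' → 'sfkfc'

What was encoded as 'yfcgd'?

t(19)→g(6) and r(17)→s(18) fit y≡7x+3 (mod 26); the inverse of 7 mod 26 is 15. Treating letters as 0–25, the rule is x ↦ 7x + 3 (mod 26).
Undoing it on yfcgd: y(24)→15·(24−3)≡3=d; f(5)→15·(5−3)≡4=e; c(2)→15·(2−3)≡11=l; g(6)→15·(6−3)≡19=t; d(3)→15·(3−3)≡0=a (all mod 26).

delta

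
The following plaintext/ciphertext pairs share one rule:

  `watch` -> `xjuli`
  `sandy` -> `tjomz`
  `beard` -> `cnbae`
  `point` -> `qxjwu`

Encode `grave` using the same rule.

The shifts repeat in a cycle of length 2: positions 0,1,… shift by +1, +9, then the pattern repeats.
On grave: g+1=h, r+9=a, a+1=b, v+9=e, e+1=f.

habef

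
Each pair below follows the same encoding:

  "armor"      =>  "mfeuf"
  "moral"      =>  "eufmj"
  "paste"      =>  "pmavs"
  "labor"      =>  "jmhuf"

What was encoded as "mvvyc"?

a(0)→m(12) and r(17)→f(5) fit y≡21x+12 (mod 26); the inverse of 21 mod 26 is 5. Treating letters as 0–25, the rule is x ↦ 21x + 12 (mod 26).
Undoing it on mvvyc: m(12)→5·(12−12)≡0=a; v(21)→5·(21−12)≡19=t; v(21)→5·(21−12)≡19=t; y(24)→5·(24−12)≡8=i; c(2)→5·(2−12)≡2=c (all mod 26).

attic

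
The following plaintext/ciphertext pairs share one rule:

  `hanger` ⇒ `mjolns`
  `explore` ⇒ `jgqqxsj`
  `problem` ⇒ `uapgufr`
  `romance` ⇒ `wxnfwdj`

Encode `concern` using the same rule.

hxohnss

Shifts by position in hanger: pos 0: h→m (+5), pos 1: a→j (+9), pos 2: n→o (+1), pos 3: g→l (+5), pos 4: e→n (+9), pos 5: r→s (+1) — repeating every 3. It's a Vigenère-style cipher with numeric key [5,9,1]: position i shifts by key[i mod 3].
Applying it to concern: c+5=h, o+9=x, n+1=o, c+5=h, e+9=n, r+1=s, n+5=s.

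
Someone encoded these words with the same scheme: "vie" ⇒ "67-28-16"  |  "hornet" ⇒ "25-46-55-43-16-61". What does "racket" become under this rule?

v(#22)→67 and i(#9)→28: differences scale by 3, so n = 3·pos + 1. The formula is n = 3×(alphabet index, a=1) + 1.
Applying it to racket: r=18→55, a=1→4, c=3→10, k=11→34, e=5→16, t=20→61.

55-4-10-34-16-61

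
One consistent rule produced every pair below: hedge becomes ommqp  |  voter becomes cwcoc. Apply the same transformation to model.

In hedge: h→o is +7, e→m is +8, d→m is +9, g→q is +10 — the shift increases by 1 each position. Each letter shifts forward by (position + 7), i.e. 7, 8, 9, … — the shift grows by one for each successive letter.
Applying it to model: m+7=t, o+8=w, d+9=m, e+10=o, l+11=w.

twmow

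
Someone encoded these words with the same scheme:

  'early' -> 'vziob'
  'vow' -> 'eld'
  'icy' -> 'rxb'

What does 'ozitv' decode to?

Each pair mirrors across the alphabet (e↔v, a↔z, r↔i): positions sum to 25. Each letter is replaced by its mirror in the alphabet: a↔z, b↔y, c↔x, and so on (the Atbash cipher).
Decoding ozitv: o↔l, z↔a, i↔r, t↔g, v↔e.

large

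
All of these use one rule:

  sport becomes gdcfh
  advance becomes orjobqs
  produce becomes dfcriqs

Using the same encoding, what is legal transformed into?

zsuoz

Compare letters: s→g is +14, p→d is +14, o→c is +14 — a constant shift. It's a constant shift of +14 (ROT14).
For legal: l+14=z, e+14=s, g+14=u, a+14=o, l+14=z.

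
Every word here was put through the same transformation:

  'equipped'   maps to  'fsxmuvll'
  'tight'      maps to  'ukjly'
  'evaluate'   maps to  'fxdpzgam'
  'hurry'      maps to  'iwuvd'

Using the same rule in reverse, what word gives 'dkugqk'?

circle

The shift increases by 1 at each position, starting from +1: 1, 2, 3, ….
Undoing it on dkugqk: d−1=c, k−2=i, u−3=r, g−4=c, q−5=l, k−6=e.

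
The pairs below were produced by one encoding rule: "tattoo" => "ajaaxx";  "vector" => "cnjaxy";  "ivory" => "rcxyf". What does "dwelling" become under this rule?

kdnssrun

The shift depends on letter class: consonant t→a is +7, but vowel a→j is +9. Vowels shift forward by 9 and consonants shift forward by 7.
On dwelling: d(cons)+7=k, w(cons)+7=d, e(vowel)+9=n, l(cons)+7=s, l(cons)+7=s, i(vowel)+9=r, n(cons)+7=u, g(cons)+7=n.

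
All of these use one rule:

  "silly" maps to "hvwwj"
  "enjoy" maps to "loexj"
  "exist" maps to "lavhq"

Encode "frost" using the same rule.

uyxhq

s(18)→h(7) and i(8)→v(21) fit y≡9x+1 (mod 26); the inverse of 9 mod 26 is 3. Each letter's alphabet position (a=0..z=25) is mapped through 9·x+1 mod 26 — an affine cipher.
On frost: f(5)→9·5+1≡20=u; r(17)→9·17+1≡24=y; o(14)→9·14+1≡23=x; s(18)→9·18+1≡7=h; t(19)→9·19+1≡16=q (all mod 26).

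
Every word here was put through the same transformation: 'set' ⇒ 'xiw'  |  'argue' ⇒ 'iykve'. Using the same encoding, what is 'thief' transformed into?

Read the word backwards and shift each letter +4.
For thief: reverse → feiht; then shift: f+4=j, e+4=i, i+4=m, h+4=l, t+4=x.

jimlx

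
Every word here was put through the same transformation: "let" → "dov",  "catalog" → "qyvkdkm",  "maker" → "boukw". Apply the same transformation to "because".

The output letters match the input read backwards, each shifted +10: let reversed is tel. The word is reversed, then every letter is shifted forward by 10.
On because: reverse → esuaceb; then shift: e+10=o, s+10=c, u+10=e, a+10=k, c+10=m, e+10=o, b+10=l.

ocekmol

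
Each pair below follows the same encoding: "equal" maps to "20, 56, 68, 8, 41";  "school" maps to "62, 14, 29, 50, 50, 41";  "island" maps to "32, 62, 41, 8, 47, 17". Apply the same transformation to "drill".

e(#5)→20 and q(#17)→56: differences scale by 3, so n = 3·pos + 5. The formula is n = 3×(alphabet index, a=1) + 5.
On drill: d=4→17, r=18→59, i=9→32, l=12→41, l=12→41.

17, 59, 32, 41, 41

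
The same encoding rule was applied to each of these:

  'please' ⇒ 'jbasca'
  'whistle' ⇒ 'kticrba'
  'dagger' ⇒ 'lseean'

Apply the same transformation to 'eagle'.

p(15)→j(9) and l(11)→b(1) fit y≡15x+18 (mod 26); the inverse of 15 mod 26 is 7. This is an affine cipher: with a=0,…,z=25, each position x becomes (15x+18) mod 26.
On eagle: e(4)→15·4+18≡0=a; a(0)→15·0+18≡18=s; g(6)→15·6+18≡4=e; l(11)→15·11+18≡1=b; e(4)→15·4+18≡0=a (all mod 26).

aseba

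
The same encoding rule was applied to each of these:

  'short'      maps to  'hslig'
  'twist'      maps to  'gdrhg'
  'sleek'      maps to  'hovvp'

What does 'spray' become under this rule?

Each pair mirrors across the alphabet (s↔h, h↔s, o↔l): positions sum to 25. Each letter is replaced by its mirror in the alphabet: a↔z, b↔y, c↔x, and so on (the Atbash cipher).
For spray: s↔h, p↔k, r↔i, a↔z, y↔b.

hkizb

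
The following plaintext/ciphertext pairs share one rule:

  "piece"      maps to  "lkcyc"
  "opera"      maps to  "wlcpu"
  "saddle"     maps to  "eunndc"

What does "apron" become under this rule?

p(15)→l(11) and i(8)→k(10) fit y≡15x+20 (mod 26); the inverse of 15 mod 26 is 7. This is an affine cipher: with a=0,…,z=25, each position x becomes (15x+20) mod 26.
On apron: a(0)→15·0+20≡20=u; p(15)→15·15+20≡11=l; r(17)→15·17+20≡15=p; o(14)→15·14+20≡22=w; n(13)→15·13+20≡7=h (all mod 26).

ulpwh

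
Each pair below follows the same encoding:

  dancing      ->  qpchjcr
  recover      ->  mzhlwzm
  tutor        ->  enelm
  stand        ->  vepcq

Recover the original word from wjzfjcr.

viewing

Treating letters as 0–25, the rule is x ↦ 9x + 15 (mod 26).
Reversing it on wjzfjcr: w(22)→3·(22−15)≡21=v; j(9)→3·(9−15)≡8=i; z(25)→3·(25−15)≡4=e; f(5)→3·(5−15)≡22=w; j(9)→3·(9−15)≡8=i; c(2)→3·(2−15)≡13=n; r(17)→3·(17−15)≡6=g (all mod 26).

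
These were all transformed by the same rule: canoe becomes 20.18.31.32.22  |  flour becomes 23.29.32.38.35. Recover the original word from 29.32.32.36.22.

Letters become their 1-based position plus 17 (so a→18, b→19, …).
Reversing it on 29.32.32.36.22: 29→(29−17)÷1=12=l, 32→(32−17)÷1=15=o, 32→(32−17)÷1=15=o, 36→(36−17)÷1=19=s, 22→(22−17)÷1=5=e.

loose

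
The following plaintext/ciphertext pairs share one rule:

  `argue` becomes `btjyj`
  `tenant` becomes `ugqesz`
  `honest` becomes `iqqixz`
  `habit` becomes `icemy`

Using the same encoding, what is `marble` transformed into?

ncufqk

In argue: a→b is +1, r→t is +2, g→j is +3, u→y is +4 — the shift increases by 1 each position. The shift increases by 1 at each position, starting from +1: 1, 2, 3, ….
On marble: m+1=n, a+2=c, r+3=u, b+4=f, l+5=q, e+6=k.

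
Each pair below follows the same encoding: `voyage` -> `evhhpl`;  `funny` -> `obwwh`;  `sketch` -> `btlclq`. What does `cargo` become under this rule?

The shift depends on letter class: consonant v→e is +9, but vowel o→v is +7. The rule splits by letter class: vowels +7, consonants +9.
For cargo: c(cons)+9=l, a(vowel)+7=h, r(cons)+9=a, g(cons)+9=p, o(vowel)+7=v.

lhapv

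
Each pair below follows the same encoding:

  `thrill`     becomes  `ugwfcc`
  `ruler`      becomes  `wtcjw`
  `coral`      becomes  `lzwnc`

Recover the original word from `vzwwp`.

sorry

t(19)→u(20) and h(7)→g(6) fit y≡25x+13 (mod 26); the inverse of 25 mod 26 is 25. Treating letters as 0–25, the rule is x ↦ 25x + 13 (mod 26).
Reversing it on vzwwp: v(21)→25·(21−13)≡18=s; z(25)→25·(25−13)≡14=o; w(22)→25·(22−13)≡17=r; w(22)→25·(22−13)≡17=r; p(15)→25·(15−13)≡24=y (all mod 26).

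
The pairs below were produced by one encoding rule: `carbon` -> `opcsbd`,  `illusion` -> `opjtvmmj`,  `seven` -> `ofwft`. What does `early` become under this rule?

The output letters match the input read backwards, each shifted +1: carbon reversed is nobrac. Read the word backwards and shift each letter +1.
Applying it to early: reverse → ylrae; then shift: y+1=z, l+1=m, r+1=s, a+1=b, e+1=f.

zmsbf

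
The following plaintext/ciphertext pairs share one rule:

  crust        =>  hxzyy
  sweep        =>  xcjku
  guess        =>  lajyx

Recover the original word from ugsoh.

A repeating key of period 2 is used — shifts +5, +6 over and over.
Reversing it on ugsoh: u−5=p, g−6=a, s−5=n, o−6=i, h−5=c.

panic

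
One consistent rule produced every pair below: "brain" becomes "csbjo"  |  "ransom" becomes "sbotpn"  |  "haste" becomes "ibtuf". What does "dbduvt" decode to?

Compare letters: b→c is +1, r→s is +1, a→b is +1 — a constant shift. Each letter is shifted forward by 1 in the alphabet (a Caesar shift of +1).
Reversing it on dbduvt: d−1=c, b−1=a, d−1=c, u−1=t, v−1=u, t−1=s.

cactus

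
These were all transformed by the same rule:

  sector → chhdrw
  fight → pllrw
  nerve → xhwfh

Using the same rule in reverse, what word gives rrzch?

Shifts by position in sector: pos 0: s→c (+10), pos 1: e→h (+3), pos 2: c→h (+5), pos 3: t→d (+10), pos 4: o→r (+3), pos 5: r→w (+5) — repeating every 3. The shifts repeat in a cycle of length 3: positions 0,1,… shift by +10, +3, +5, then the pattern repeats.
Reversing it on rrzch: r−10=h, r−3=o, z−5=u, c−10=s, h−3=e.

house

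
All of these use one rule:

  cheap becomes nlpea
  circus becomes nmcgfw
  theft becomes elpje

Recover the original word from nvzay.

Shifts by position in cheap: pos 0: c→n (+11), pos 1: h→l (+4), pos 2: e→p (+11), pos 3: a→e (+4) — repeating every 2. It's a Vigenère-style cipher with numeric key [11,4]: position i shifts by key[i mod 2].
Reversing it on nvzay: n−11=c, v−4=r, z−11=o, a−4=w, y−11=n.

crown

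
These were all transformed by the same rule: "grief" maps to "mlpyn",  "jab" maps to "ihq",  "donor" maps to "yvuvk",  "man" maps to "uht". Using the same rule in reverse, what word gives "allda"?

tweet

The output letters match the input read backwards, each shifted +7: grief reversed is feirg. Two steps: reverse the string, then apply a Caesar shift of +7.
Reversing it on allda: shift back: a−7=t, l−7=e, l−7=e, d−7=w, a−7=t → teewt; then reverse → tweet.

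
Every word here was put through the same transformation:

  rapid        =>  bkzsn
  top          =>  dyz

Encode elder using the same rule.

Compare letters: r→b is +10, a→k is +10, p→z is +10 — a constant shift. Each letter is shifted forward by 10 in the alphabet (a Caesar shift of +10).
For elder: e+10=o, l+10=v, d+10=n, e+10=o, r+10=b.

ovnob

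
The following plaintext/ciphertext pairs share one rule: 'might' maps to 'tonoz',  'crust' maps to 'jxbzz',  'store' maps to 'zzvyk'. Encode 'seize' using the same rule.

zkpgk

A repeating key of period 3 is used — shifts +7, +6, +7 over and over.
On seize: s+7=z, e+6=k, i+7=p, z+7=g, e+6=k.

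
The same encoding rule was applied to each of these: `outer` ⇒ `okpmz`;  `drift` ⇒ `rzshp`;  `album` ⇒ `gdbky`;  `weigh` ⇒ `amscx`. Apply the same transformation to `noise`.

tosum

o(14)→o(14) and u(20)→k(10) fit y≡21x+6 (mod 26); the inverse of 21 mod 26 is 5. Each letter's alphabet position (a=0..z=25) is mapped through 21·x+6 mod 26 — an affine cipher.
For noise: n(13)→21·13+6≡19=t; o(14)→21·14+6≡14=o; i(8)→21·8+6≡18=s; s(18)→21·18+6≡20=u; e(4)→21·4+6≡12=m (all mod 26).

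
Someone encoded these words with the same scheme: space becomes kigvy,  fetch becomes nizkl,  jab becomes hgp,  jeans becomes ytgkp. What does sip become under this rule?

Two steps: reverse the string, then apply a Caesar shift of +6.
For sip: reverse → pis; then shift: p+6=v, i+6=o, s+6=y.

voy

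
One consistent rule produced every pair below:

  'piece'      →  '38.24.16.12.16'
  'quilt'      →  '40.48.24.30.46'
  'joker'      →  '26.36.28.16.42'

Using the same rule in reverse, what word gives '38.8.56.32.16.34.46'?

payment

p(#16)→38 and i(#9)→24: differences scale by 2, so n = 2·pos + 6. The formula is n = 2×(alphabet index, a=1) + 6.
Undoing it on 38.8.56.32.16.34.46: 38→(38−6)÷2=16=p, 8→(8−6)÷2=1=a, 56→(56−6)÷2=25=y, 32→(32−6)÷2=13=m, 16→(16−6)÷2=5=e, 34→(34−6)÷2=14=n, 46→(46−6)÷2=20=t.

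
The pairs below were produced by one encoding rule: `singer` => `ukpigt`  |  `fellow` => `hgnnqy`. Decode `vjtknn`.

thrill

Compare letters: s→u is +2, i→k is +2, n→p is +2 — a constant shift. Each letter is shifted forward by 2 in the alphabet (a Caesar shift of +2).
Undoing it on vjtknn: v−2=t, j−2=h, t−2=r, k−2=i, n−2=l, n−2=l.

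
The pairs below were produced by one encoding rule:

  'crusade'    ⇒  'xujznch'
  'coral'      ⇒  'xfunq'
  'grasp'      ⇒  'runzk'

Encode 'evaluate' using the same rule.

Each letter's alphabet position (a=0..z=25) is mapped through 5·x+13 mod 26 — an affine cipher.
Applying it to evaluate: e(4)→5·4+13≡7=h; v(21)→5·21+13≡14=o; a(0)→5·0+13≡13=n; l(11)→5·11+13≡16=q; u(20)→5·20+13≡9=j; a(0)→5·0+13≡13=n; t(19)→5·19+13≡4=e; e(4)→5·4+13≡7=h (all mod 26).

honqjneh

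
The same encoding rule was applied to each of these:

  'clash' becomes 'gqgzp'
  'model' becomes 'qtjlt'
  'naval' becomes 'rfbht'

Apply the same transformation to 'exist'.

In clash: c→g is +4, l→q is +5, a→g is +6, s→z is +7 — the shift increases by 1 each position. Each letter shifts forward by (position + 4), i.e. 4, 5, 6, … — the shift grows by one for each successive letter.
On exist: e+4=i, x+5=c, i+6=o, s+7=z, t+8=b.

icozb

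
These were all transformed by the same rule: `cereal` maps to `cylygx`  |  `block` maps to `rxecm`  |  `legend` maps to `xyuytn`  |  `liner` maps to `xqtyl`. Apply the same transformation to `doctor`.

nechel

This is an affine cipher: with a=0,…,z=25, each position x becomes (11x+6) mod 26.
On doctor: d(3)→11·3+6≡13=n; o(14)→11·14+6≡4=e; c(2)→11·2+6≡2=c; t(19)→11·19+6≡7=h; o(14)→11·14+6≡4=e; r(17)→11·17+6≡11=l (all mod 26).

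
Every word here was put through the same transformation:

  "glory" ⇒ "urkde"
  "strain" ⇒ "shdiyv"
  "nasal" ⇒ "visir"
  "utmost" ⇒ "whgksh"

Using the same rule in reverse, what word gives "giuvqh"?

magnet

g(6)→u(20) and l(11)→r(17) fit y≡15x+8 (mod 26); the inverse of 15 mod 26 is 7. Treating letters as 0–25, the rule is x ↦ 15x + 8 (mod 26).
Reversing it on giuvqh: g(6)→7·(6−8)≡12=m; i(8)→7·(8−8)≡0=a; u(20)→7·(20−8)≡6=g; v(21)→7·(21−8)≡13=n; q(16)→7·(16−8)≡4=e; h(7)→7·(7−8)≡19=t (all mod 26).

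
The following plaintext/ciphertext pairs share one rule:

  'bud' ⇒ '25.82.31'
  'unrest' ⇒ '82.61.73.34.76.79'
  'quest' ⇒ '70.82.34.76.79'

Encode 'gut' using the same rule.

With a=1..z=26, the number is 3·pos + 19.
Applying it to gut: g=7→40, u=21→82, t=20→79.

40.82.79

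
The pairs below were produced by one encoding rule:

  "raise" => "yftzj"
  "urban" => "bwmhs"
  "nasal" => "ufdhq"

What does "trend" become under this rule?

awpui

Shifts by position in raise: pos 0: r→y (+7), pos 1: a→f (+5), pos 2: i→t (+11), pos 3: s→z (+7), pos 4: e→j (+5) — repeating every 3. It's a Vigenère-style cipher with numeric key [7,5,11]: position i shifts by key[i mod 3].
Applying it to trend: t+7=a, r+5=w, e+11=p, n+7=u, d+5=i.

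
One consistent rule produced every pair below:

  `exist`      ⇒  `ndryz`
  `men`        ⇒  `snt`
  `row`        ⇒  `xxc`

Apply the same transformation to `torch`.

zxxin

The shift depends on letter class: consonant x→d is +6, but vowel e→n is +9. The rule splits by letter class: vowels +9, consonants +6.
For torch: t(cons)+6=z, o(vowel)+9=x, r(cons)+6=x, c(cons)+6=i, h(cons)+6=n.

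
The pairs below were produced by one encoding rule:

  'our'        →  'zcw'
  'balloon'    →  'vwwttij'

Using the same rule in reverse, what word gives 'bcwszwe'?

workout

The output letters match the input read backwards, each shifted +8: our reversed is ruo. Read the word backwards and shift each letter +8.
Reversing it on bcwszwe: shift back: b−8=t, c−8=u, w−8=o, s−8=k, z−8=r, w−8=o, e−8=w → tuokrow; then reverse → workout.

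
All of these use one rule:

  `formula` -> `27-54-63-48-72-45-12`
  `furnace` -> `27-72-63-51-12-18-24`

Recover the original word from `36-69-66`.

f(#6)→27 and o(#15)→54: differences scale by 3, so n = 3·pos + 9. Each letter becomes 3×(its alphabet position, a=1..z=26) + 9.
Undoing it on 36-69-66: 36→(36−9)÷3=9=i, 69→(69−9)÷3=20=t, 66→(66−9)÷3=19=s.

its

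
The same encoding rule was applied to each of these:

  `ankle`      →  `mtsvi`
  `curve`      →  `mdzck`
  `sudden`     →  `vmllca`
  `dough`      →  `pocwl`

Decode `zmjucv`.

number

The word is reversed, then every letter is shifted forward by 8.
Reversing it on zmjucv: shift back: z−8=r, m−8=e, j−8=b, u−8=m, c−8=u, v−8=n → rebmun; then reverse → number.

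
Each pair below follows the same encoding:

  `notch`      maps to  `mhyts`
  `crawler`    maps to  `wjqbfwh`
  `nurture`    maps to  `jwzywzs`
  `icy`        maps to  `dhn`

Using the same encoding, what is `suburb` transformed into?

The output letters match the input read backwards, each shifted +5: notch reversed is hcton. Two steps: reverse the string, then apply a Caesar shift of +5.
For suburb: reverse → brubus; then shift: b+5=g, r+5=w, u+5=z, b+5=g, u+5=z, s+5=x.

gwzgzx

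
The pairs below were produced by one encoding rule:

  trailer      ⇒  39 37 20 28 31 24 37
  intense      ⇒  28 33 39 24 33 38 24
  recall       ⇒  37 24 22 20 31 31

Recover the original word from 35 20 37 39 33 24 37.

t is letter #20 and maps to 39: an offset of 19. Letters become their 1-based position plus 19 (so a→20, b→21, …).
Decoding 35 20 37 39 33 24 37: 35→(35−19)÷1=16=p, 20→(20−19)÷1=1=a, 37→(37−19)÷1=18=r, 39→(39−19)÷1=20=t, 33→(33−19)÷1=14=n, 24→(24−19)÷1=5=e, 37→(37−19)÷1=18=r.

partner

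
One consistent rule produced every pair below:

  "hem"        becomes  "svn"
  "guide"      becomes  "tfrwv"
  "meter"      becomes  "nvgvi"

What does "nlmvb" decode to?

Each pair mirrors across the alphabet (h↔s, e↔v, m↔n): positions sum to 25. Each letter is replaced by its mirror in the alphabet: a↔z, b↔y, c↔x, and so on (the Atbash cipher).
Undoing it on nlmvb: n↔m, l↔o, m↔n, v↔e, b↔y.

money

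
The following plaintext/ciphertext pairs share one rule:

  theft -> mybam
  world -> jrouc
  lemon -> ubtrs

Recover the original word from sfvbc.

naked

t(19)→m(12) and h(7)→y(24) fit y≡25x+5 (mod 26); the inverse of 25 mod 26 is 25. Each letter's alphabet position (a=0..z=25) is mapped through 25·x+5 mod 26 — an affine cipher.
Decoding sfvbc: s(18)→25·(18−5)≡13=n; f(5)→25·(5−5)≡0=a; v(21)→25·(21−5)≡10=k; b(1)→25·(1−5)≡4=e; c(2)→25·(2−5)≡3=d (all mod 26).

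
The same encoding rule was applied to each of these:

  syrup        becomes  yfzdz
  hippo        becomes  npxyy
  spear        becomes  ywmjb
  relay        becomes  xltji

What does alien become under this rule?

gsqnx

Letter i (0-indexed) is shifted by i+6, so successive shifts are 6, 7, 8, ….
On alien: a+6=g, l+7=s, i+8=q, e+9=n, n+10=x.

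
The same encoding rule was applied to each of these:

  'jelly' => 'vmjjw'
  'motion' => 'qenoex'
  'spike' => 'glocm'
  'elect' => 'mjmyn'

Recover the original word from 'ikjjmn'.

wallet

j(9)→v(21) and e(4)→m(12) fit y≡7x+10 (mod 26); the inverse of 7 mod 26 is 15. Treating letters as 0–25, the rule is x ↦ 7x + 10 (mod 26).
Undoing it on ikjjmn: i(8)→15·(8−10)≡22=w; k(10)→15·(10−10)≡0=a; j(9)→15·(9−10)≡11=l; j(9)→15·(9−10)≡11=l; m(12)→15·(12−10)≡4=e; n(13)→15·(13−10)≡19=t (all mod 26).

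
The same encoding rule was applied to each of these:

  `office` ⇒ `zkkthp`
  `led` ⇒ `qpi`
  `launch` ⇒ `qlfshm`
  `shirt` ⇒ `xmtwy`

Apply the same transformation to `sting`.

xytsl

Two shifts are in play — +11 for a/e/i/o/u, +5 for every other letter.
For sting: s(cons)+5=x, t(cons)+5=y, i(vowel)+11=t, n(cons)+5=s, g(cons)+5=l.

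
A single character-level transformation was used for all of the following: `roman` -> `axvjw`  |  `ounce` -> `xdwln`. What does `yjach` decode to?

Compare letters: r→a is +9, o→x is +9, m→v is +9 — a constant shift. It's a constant shift of +9 (ROT9).
Undoing it on yjach: y−9=p, j−9=a, a−9=r, c−9=t, h−9=y.

party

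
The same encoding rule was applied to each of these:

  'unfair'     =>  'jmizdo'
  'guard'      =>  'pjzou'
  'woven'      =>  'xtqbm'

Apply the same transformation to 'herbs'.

wbogv

u(20)→j(9) and n(13)→m(12) fit y≡7x+25 (mod 26); the inverse of 7 mod 26 is 15. Treating letters as 0–25, the rule is x ↦ 7x + 25 (mod 26).
For herbs: h(7)→7·7+25≡22=w; e(4)→7·4+25≡1=b; r(17)→7·17+25≡14=o; b(1)→7·1+25≡6=g; s(18)→7·18+25≡21=v (all mod 26).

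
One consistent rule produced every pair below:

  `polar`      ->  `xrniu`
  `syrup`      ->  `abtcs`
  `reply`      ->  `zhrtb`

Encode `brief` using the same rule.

jukmi

The shifts repeat in a cycle of length 3: positions 0,1,… shift by +8, +3, +2, then the pattern repeats.
For brief: b+8=j, r+3=u, i+2=k, e+8=m, f+3=i.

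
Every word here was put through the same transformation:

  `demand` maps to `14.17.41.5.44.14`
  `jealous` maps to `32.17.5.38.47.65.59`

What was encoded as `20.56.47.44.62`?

d(#4)→14 and e(#5)→17: differences scale by 3, so n = 3·pos + 2. The formula is n = 3×(alphabet index, a=1) + 2.
Reversing it on 20.56.47.44.62: 20→(20−2)÷3=6=f, 56→(56−2)÷3=18=r, 47→(47−2)÷3=15=o, 44→(44−2)÷3=14=n, 62→(62−2)÷3=20=t.

front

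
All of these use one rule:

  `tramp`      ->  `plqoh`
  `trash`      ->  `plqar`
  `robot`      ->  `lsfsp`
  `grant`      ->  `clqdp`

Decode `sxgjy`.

oxide

t(19)→p(15) and r(17)→l(11) fit y≡15x+16 (mod 26); the inverse of 15 mod 26 is 7. Each letter's alphabet position (a=0..z=25) is mapped through 15·x+16 mod 26 — an affine cipher.
Undoing it on sxgjy: s(18)→7·(18−16)≡14=o; x(23)→7·(23−16)≡23=x; g(6)→7·(6−16)≡8=i; j(9)→7·(9−16)≡3=d; y(24)→7·(24−16)≡4=e (all mod 26).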